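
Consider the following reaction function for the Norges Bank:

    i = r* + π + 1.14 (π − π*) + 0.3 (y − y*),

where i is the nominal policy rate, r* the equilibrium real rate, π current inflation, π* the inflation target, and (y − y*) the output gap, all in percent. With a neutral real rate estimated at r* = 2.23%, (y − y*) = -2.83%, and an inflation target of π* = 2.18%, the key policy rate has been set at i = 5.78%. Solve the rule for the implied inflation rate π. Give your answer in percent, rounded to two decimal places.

3.22%

Collecting π: i = r* + (1 + 1.14) π − 1.14 π* + 0.3 (y − y*)
2.14 π = 5.78 − 2.23 + 1.14 × 2.18 − 0.3 × (-2.83) = 6.8842
π = 6.8842 / 2.14 = 3.22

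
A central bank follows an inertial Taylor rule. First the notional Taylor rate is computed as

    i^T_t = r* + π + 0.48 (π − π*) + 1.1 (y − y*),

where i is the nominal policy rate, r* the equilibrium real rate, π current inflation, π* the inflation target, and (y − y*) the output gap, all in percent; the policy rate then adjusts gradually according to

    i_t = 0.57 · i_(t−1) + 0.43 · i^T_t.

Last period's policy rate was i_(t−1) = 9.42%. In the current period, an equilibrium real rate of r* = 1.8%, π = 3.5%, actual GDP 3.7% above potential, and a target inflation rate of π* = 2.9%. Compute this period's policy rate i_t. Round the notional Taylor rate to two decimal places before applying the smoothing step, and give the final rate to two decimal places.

9.52%

Output 3.7% above potential → (y − y*) = 3.7.
i^T_t = 1.8 + 3.5 + 0.48 × (3.5 − 2.9) + 1.1 × 3.7
   = 1.8 + 3.5 + 0.288 + 4.07 = 9.66
i_t = 0.57 × 9.42 + 0.43 × 9.66 = 5.3694 + 4.1538 = 9.52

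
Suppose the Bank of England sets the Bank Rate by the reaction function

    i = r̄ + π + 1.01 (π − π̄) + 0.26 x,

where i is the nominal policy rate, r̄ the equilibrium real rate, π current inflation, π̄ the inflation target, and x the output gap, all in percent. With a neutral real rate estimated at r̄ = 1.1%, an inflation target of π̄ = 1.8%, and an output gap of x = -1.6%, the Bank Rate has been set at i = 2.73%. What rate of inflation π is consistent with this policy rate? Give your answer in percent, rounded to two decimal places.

1.92%

Collecting π: i = r̄ + (1 + 1.01) π − 1.01 π̄ + 0.26 x
2.01 π = 2.73 − 1.1 + 1.01 × 1.8 − 0.26 × (-1.6) = 3.864
π = 3.864 / 2.01 = 1.92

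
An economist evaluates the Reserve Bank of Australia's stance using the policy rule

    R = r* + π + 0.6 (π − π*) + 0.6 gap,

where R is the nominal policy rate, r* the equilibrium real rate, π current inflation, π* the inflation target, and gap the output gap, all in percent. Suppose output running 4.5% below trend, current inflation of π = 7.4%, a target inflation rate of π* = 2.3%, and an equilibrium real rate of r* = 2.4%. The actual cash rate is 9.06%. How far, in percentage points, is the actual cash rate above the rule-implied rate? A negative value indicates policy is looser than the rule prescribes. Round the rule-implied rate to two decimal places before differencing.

-1.10 pp

Output 4.5% below potential → gap = -4.5.
R = 2.4 + 7.4 + 0.6 × (7.4 − 2.3) + 0.6 × (-4.5)
   = 2.4 + 7.4 + 3.06 − 2.7 = 10.16
Deviation = 9.06 − 10.16 = -1.10 pp.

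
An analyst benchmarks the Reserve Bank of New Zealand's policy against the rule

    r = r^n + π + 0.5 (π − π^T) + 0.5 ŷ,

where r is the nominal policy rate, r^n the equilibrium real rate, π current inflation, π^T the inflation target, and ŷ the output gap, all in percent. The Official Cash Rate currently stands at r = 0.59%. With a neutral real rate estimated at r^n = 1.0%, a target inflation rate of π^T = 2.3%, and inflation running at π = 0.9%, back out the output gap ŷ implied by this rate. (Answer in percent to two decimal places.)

-1.22%

0.5 ŷ = 0.59 − 1.0 − 0.9 − 0.5 × (0.9 − 2.3) = -0.61
ŷ = -0.61 / 0.5 = -1.22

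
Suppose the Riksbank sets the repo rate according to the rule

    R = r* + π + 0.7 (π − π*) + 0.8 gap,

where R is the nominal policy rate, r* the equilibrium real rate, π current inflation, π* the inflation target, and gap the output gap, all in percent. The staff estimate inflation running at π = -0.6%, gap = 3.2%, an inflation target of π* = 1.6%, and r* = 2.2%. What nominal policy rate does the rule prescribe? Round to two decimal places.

R = 2.2 + (-0.6) + 0.7 × (-0.6 − 1.6) + 0.8 × 3.2
   = 2.2 − 0.6 − 1.54 + 2.56 = 2.62

2.62%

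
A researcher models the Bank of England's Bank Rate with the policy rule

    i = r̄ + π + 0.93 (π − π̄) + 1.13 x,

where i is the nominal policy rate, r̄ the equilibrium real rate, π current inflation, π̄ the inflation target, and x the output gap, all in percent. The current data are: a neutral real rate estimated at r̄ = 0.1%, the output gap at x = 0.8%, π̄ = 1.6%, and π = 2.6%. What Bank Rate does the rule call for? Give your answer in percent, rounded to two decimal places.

i = 0.1 + 2.6 + 0.93 × (2.6 − 1.6) + 1.13 × 0.8
   = 0.1 + 2.6 + 0.93 + 0.904 = 4.53

4.53%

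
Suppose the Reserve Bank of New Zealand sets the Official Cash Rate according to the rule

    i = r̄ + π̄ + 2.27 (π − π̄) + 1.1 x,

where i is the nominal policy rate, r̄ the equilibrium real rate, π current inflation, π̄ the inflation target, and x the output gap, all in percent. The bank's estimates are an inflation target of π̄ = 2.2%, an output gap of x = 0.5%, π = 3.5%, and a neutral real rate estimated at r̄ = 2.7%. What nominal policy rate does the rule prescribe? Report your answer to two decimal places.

i = 2.7 + 2.2 + 2.27 × (3.5 − 2.2) + 1.1 × 0.5
   = 2.7 + 2.2 + 2.951 + 0.55 = 8.40

8.40%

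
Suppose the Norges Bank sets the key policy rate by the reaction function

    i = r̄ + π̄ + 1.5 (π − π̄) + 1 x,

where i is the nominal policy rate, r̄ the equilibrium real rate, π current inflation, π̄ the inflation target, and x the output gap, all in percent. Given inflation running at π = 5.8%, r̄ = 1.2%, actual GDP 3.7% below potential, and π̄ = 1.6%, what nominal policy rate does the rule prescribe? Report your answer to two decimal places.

Output 3.7% below potential → x = -3.7.
i = 1.2 + 1.6 + 1.5 × (5.8 − 1.6) + 1 × (-3.7)
   = 1.2 + 1.6 + 6.3 − 3.7 = 5.40

5.40%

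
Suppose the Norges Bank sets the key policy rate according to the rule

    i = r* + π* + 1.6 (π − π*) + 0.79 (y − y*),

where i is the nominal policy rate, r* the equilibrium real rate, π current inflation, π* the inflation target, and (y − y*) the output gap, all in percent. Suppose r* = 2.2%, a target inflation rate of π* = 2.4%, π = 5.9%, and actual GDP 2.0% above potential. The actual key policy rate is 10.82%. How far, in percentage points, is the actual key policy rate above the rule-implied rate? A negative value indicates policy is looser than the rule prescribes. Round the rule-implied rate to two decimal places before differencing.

-0.96 pp

Output 2.0% above potential → (y − y*) = 2.0.
i = 2.2 + 2.4 + 1.6 × (5.9 − 2.4) + 0.79 × 2.0
   = 2.2 + 2.4 + 5.6 + 1.58 = 11.78
Deviation = 10.82 − 11.78 = -0.96 pp.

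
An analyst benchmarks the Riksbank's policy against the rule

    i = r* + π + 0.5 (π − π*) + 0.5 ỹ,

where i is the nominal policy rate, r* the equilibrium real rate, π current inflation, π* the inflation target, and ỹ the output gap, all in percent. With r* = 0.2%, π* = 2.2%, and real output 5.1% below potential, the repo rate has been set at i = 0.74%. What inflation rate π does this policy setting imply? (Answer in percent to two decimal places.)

2.79%

Output 5.1% below potential → ỹ = -5.1.
Collecting π: i = r* + (1 + 0.5) π − 0.5 π* + 0.5 ỹ
1.5 π = 0.74 − 0.2 + 0.5 × 2.2 − 0.5 × (-5.1) = 4.19
π = 4.19 / 1.5 = 2.79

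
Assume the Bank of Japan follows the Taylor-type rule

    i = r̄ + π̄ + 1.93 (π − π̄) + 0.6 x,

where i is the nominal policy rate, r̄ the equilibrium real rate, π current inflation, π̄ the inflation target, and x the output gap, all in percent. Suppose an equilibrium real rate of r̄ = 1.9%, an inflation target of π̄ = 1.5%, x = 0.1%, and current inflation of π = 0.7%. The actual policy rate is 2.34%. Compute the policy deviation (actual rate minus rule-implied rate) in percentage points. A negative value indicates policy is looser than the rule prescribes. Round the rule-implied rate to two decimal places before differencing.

i = 1.9 + 1.5 + 1.93 × (0.7 − 1.5) + 0.6 × 0.1
   = 1.9 + 1.5 − 1.544 + 0.06 = 1.92
Deviation = 2.34 − 1.92 = 0.42 pp.

0.42 pp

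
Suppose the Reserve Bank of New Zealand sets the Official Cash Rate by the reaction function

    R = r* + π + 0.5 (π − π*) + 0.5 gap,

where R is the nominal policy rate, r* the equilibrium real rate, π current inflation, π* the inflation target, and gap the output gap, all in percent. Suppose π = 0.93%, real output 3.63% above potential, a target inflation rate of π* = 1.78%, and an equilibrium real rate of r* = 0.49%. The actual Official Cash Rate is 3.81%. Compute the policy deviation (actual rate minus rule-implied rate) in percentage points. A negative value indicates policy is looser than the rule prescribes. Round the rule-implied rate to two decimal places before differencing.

1.00 pp

Output 3.63% above potential → gap = 3.63.
R = 0.49 + 0.93 + 0.5 × (0.93 − 1.78) + 0.5 × 3.63
   = 0.49 + 0.93 − 0.425 + 1.815 = 2.81
Deviation = 3.81 − 2.81 = 1.00 pp.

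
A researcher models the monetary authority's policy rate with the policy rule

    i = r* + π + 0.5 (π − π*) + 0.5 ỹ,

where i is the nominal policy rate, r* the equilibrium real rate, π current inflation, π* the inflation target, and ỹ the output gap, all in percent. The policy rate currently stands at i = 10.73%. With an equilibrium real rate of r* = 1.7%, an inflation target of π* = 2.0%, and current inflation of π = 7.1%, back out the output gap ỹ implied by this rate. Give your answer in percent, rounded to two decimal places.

-1.24%

0.5 ỹ = 10.73 − 1.7 − 7.1 − 0.5 × (7.1 − 2.0) = -0.62
ỹ = -0.62 / 0.5 = -1.24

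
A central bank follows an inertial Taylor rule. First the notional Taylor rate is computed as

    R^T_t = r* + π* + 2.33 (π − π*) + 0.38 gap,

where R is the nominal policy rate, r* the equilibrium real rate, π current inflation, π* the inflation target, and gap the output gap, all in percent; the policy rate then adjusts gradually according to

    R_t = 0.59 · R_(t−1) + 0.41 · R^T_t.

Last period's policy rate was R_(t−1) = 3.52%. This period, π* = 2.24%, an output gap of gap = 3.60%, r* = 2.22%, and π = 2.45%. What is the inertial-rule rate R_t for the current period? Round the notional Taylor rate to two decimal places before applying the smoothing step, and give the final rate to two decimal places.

4.67%

R^T_t = 2.22 + 2.24 + 2.33 × (2.45 − 2.24) + 0.38 × 3.60
   = 2.22 + 2.24 + 0.4893 + 1.368 = 6.32
R_t = 0.59 × 3.52 + 0.41 × 6.32 = 2.0768 + 2.5912 = 4.67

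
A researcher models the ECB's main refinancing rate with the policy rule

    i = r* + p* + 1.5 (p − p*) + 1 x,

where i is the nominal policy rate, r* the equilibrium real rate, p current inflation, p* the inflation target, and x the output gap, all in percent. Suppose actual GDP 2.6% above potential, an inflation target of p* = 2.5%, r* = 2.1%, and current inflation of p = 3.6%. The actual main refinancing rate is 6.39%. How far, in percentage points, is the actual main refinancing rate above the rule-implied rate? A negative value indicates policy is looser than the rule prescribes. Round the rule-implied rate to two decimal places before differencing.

-2.46 pp

Output 2.6% above potential → x = 2.6.
i = 2.1 + 2.5 + 1.5 × (3.6 − 2.5) + 1 × 2.6
   = 2.1 + 2.5 + 1.65 + 2.6 = 8.85
Deviation = 6.39 − 8.85 = -2.46 pp.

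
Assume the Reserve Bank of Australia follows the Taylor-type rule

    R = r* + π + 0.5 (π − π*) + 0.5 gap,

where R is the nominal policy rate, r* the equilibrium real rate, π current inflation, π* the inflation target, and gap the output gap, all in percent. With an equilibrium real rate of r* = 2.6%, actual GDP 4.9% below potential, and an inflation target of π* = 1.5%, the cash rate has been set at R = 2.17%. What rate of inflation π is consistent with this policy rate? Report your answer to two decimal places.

1.85%

Output 4.9% below potential → gap = -4.9.
Collecting π: R = r* + (1 + 0.5) π − 0.5 π* + 0.5 gap
1.5 π = 2.17 − 2.6 + 0.5 × 1.5 − 0.5 × (-4.9) = 2.77
π = 2.77 / 1.5 = 1.85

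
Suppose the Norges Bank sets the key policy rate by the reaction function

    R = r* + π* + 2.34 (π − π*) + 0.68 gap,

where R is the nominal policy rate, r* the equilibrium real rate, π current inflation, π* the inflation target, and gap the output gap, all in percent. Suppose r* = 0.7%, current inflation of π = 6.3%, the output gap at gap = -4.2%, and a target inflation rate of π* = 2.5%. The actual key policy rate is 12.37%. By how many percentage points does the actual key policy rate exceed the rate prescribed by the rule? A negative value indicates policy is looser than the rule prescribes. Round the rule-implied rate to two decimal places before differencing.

R = 0.7 + 2.5 + 2.34 × (6.3 − 2.5) + 0.68 × (-4.2)
   = 0.7 + 2.5 + 8.892 − 2.856 = 9.24
Deviation = 12.37 − 9.24 = 3.13 pp.

3.13 pp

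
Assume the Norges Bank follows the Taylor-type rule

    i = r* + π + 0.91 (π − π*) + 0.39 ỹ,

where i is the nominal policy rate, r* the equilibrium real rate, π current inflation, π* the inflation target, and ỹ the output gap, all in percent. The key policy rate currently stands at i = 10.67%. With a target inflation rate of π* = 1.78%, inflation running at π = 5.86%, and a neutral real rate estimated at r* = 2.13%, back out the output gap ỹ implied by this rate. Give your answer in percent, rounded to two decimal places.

0.39 ỹ = 10.67 − 2.13 − 5.86 − 0.91 × (5.86 − 1.78) = -1.0328
ỹ = -1.0328 / 0.39 = -2.65

-2.65%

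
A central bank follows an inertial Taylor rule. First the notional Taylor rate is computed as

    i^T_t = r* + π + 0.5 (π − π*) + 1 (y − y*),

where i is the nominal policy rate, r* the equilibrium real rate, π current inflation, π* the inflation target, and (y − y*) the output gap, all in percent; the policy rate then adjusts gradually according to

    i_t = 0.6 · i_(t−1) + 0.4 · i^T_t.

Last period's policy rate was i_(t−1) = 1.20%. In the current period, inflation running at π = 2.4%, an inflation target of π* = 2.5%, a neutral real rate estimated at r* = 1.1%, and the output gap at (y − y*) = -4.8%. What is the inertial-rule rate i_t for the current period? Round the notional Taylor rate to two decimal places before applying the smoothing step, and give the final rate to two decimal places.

i^T_t = 1.1 + 2.4 + 0.5 × (2.4 − 2.5) + 1 × (-4.8)
   = 1.1 + 2.4 − 0.05 − 4.8 = -1.35
i_t = 0.6 × 1.20 + 0.4 × (-1.35) = 0.72 − 0.54 = 0.18

0.18%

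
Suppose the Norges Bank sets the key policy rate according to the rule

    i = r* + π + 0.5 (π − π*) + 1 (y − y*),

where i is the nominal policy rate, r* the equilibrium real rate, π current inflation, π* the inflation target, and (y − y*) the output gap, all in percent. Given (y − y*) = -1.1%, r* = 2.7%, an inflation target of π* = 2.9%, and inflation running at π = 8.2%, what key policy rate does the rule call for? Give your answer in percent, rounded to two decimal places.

12.45%

i = 2.7 + 8.2 + 0.5 × (8.2 − 2.9) + 1 × (-1.1)
   = 2.7 + 8.2 + 2.65 − 1.1 = 12.45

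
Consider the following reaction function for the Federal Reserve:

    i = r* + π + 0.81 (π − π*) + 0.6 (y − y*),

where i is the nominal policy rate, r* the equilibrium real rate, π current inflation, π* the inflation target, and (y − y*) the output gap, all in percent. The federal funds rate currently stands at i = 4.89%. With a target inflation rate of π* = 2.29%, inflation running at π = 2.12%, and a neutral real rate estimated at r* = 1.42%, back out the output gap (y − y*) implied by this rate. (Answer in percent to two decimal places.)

0.6 (y − y*) = 4.89 − 1.42 − 2.12 − 0.81 × (2.12 − 2.29) = 1.4877
(y − y*) = 1.4877 / 0.6 = 2.48

2.48%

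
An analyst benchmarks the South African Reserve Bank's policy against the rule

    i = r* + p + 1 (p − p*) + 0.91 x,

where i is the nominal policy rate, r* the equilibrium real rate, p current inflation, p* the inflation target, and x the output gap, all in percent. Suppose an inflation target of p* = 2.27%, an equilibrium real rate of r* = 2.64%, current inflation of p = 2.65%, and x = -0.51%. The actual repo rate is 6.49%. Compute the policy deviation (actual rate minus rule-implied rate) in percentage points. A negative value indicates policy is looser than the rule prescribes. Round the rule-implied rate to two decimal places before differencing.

i = 2.64 + 2.65 + 1 × (2.65 − 2.27) + 0.91 × (-0.51)
   = 2.64 + 2.65 + 0.38 − 0.4641 = 5.21
Deviation = 6.49 − 5.21 = 1.28 pp.

1.28 pp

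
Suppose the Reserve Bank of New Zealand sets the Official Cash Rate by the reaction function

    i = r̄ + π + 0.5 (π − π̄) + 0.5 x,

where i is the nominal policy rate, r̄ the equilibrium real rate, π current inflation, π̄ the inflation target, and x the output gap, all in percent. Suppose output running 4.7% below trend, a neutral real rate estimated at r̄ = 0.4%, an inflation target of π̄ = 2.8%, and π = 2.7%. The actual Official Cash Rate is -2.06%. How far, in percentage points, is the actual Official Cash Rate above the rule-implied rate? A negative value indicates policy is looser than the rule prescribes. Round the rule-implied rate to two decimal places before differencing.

-2.76 pp

Output 4.7% below potential → x = -4.7.
i = 0.4 + 2.7 + 0.5 × (2.7 − 2.8) + 0.5 × (-4.7)
   = 0.4 + 2.7 − 0.05 − 2.35 = 0.70
Deviation = -2.06 − 0.70 = -2.76 pp.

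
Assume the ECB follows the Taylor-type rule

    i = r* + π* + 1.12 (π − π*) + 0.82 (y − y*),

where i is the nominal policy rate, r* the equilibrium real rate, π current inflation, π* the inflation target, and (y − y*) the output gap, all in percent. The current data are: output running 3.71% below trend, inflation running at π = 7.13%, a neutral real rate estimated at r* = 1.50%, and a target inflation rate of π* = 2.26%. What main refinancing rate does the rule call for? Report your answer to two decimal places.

6.17%

Output 3.71% below potential → (y − y*) = -3.71.
i = 1.50 + 2.26 + 1.12 × (7.13 − 2.26) + 0.82 × (-3.71)
   = 1.50 + 2.26 + 5.4544 − 3.0422 = 6.17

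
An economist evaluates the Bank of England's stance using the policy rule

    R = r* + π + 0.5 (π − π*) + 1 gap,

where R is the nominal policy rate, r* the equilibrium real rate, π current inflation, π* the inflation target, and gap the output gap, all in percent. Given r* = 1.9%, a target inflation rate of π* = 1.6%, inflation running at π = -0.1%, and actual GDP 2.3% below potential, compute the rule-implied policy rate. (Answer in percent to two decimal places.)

-1.35%

Output 2.3% below potential → gap = -2.3.
R = 1.9 + (-0.1) + 0.5 × (-0.1 − 1.6) + 1 × (-2.3)
   = 1.9 − 0.1 − 0.85 − 2.3 = -1.35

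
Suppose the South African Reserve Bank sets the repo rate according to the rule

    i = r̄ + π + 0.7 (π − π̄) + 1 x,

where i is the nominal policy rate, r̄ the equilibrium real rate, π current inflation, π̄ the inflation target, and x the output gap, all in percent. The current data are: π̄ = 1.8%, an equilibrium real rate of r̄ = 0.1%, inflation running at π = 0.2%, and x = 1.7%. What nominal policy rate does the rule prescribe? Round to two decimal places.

i = 0.1 + 0.2 + 0.7 × (0.2 − 1.8) + 1 × 1.7
   = 0.1 + 0.2 − 1.12 + 1.7 = 0.88

0.88%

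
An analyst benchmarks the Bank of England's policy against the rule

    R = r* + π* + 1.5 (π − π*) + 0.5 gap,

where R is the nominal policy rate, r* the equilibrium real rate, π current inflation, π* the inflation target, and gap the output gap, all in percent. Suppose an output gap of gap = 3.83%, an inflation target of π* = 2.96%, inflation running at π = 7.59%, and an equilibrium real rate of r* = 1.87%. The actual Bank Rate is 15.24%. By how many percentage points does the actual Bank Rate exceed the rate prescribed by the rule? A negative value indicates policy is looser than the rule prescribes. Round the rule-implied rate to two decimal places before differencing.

R = 1.87 + 2.96 + 1.5 × (7.59 − 2.96) + 0.5 × 3.83
   = 1.87 + 2.96 + 6.945 + 1.915 = 13.69
Deviation = 15.24 − 13.69 = 1.55 pp.

1.55 pp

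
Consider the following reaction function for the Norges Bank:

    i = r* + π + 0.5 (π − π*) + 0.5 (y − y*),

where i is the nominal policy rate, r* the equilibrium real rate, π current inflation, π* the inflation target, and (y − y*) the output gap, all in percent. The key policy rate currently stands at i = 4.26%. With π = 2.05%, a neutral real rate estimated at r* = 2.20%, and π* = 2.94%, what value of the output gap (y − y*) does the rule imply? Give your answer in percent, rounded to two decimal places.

0.91%

0.5 (y − y*) = 4.26 − 2.20 − 2.05 − 0.5 × (2.05 − 2.94) = 0.455
(y − y*) = 0.455 / 0.5 = 0.91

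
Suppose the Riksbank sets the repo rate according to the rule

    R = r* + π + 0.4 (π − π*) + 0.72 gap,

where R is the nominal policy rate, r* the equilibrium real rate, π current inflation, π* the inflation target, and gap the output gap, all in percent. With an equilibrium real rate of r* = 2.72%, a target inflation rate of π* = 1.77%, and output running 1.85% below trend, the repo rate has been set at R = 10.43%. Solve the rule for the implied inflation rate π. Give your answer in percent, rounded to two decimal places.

6.96%

Output 1.85% below potential → gap = -1.85.
Collecting π: R = r* + (1 + 0.4) π − 0.4 π* + 0.72 gap
1.4 π = 10.43 − 2.72 + 0.4 × 1.77 − 0.72 × (-1.85) = 9.75
π = 9.75 / 1.4 = 6.96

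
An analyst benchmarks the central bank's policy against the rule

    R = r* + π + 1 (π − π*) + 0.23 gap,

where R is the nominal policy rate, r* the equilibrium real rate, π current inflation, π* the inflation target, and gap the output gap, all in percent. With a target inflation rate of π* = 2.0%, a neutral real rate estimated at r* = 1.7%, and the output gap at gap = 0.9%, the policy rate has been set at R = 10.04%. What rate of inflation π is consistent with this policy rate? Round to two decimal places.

Collecting π: R = r* + (1 + 1) π − 1 π* + 0.23 gap
2 π = 10.04 − 1.7 + 1 × 2.0 − 0.23 × 0.9 = 10.133
π = 10.133 / 2 = 5.07

5.07%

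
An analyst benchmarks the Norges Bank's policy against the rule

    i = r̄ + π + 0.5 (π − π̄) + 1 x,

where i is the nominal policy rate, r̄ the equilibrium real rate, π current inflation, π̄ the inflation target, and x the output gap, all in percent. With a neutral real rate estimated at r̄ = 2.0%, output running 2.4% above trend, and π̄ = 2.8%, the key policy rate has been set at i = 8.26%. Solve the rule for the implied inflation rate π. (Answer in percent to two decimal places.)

Output 2.4% above potential → x = 2.4.
Collecting π: i = r̄ + (1 + 0.5) π − 0.5 π̄ + 1 x
1.5 π = 8.26 − 2.0 + 0.5 × 2.8 − 1 × 2.4 = 5.26
π = 5.26 / 1.5 = 3.51

3.51%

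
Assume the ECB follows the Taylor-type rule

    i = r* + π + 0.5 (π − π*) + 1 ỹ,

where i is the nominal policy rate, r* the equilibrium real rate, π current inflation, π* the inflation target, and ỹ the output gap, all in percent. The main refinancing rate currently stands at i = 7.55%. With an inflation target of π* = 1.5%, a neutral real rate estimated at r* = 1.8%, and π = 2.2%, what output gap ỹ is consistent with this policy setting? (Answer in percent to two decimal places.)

3.20%

1 ỹ = 7.55 − 1.8 − 2.2 − 0.5 × (2.2 − 1.5) = 3.2
ỹ = 3.2 / 1 = 3.20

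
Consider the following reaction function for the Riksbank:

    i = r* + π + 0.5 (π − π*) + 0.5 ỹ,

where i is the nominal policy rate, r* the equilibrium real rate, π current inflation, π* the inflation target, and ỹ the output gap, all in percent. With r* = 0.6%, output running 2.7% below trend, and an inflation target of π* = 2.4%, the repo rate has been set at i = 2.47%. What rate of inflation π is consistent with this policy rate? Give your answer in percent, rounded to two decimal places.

2.95%

Output 2.7% below potential → ỹ = -2.7.
Collecting π: i = r* + (1 + 0.5) π − 0.5 π* + 0.5 ỹ
1.5 π = 2.47 − 0.6 + 0.5 × 2.4 − 0.5 × (-2.7) = 4.42
π = 4.42 / 1.5 = 2.95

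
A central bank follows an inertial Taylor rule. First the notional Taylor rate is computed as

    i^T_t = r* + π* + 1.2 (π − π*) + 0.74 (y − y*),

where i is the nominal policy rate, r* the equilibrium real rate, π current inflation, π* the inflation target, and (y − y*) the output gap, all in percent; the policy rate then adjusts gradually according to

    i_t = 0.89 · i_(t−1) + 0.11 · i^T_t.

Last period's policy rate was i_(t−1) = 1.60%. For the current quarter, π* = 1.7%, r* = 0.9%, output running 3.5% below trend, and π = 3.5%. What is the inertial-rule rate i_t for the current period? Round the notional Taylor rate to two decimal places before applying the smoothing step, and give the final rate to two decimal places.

1.66%

Output 3.5% below potential → (y − y*) = -3.5.
i^T_t = 0.9 + 1.7 + 1.2 × (3.5 − 1.7) + 0.74 × (-3.5)
   = 0.9 + 1.7 + 2.16 − 2.59 = 2.17
i_t = 0.89 × 1.60 + 0.11 × 2.17 = 1.424 + 0.2387 = 1.66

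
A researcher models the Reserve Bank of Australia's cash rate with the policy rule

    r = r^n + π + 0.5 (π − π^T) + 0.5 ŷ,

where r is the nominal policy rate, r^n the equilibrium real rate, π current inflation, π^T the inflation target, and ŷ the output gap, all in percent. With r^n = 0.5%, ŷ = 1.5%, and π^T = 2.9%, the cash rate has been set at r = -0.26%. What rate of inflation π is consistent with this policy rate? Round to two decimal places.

Collecting π: r = r^n + (1 + 0.5) π − 0.5 π^T + 0.5 ŷ
1.5 π = -0.26 − 0.5 + 0.5 × 2.9 − 0.5 × 1.5 = -0.06
π = -0.06 / 1.5 = -0.04

-0.04%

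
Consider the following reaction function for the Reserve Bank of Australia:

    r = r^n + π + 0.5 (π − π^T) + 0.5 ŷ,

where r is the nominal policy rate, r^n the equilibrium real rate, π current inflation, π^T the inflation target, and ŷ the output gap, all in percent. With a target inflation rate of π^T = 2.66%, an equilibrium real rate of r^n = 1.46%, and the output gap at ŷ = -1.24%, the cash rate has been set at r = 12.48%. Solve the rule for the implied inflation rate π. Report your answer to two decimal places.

8.65%

Collecting π: r = r^n + (1 + 0.5) π − 0.5 π^T + 0.5 ŷ
1.5 π = 12.48 − 1.46 + 0.5 × 2.66 − 0.5 × (-1.24) = 12.97
π = 12.97 / 1.5 = 8.65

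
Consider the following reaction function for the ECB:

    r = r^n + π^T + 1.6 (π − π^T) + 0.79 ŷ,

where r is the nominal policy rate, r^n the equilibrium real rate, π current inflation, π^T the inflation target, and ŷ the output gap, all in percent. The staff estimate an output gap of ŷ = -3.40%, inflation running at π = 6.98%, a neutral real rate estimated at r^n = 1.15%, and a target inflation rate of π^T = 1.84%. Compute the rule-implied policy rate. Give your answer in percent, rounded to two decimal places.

r = 1.15 + 1.84 + 1.6 × (6.98 − 1.84) + 0.79 × (-3.40)
   = 1.15 + 1.84 + 8.224 − 2.686 = 8.53

8.53%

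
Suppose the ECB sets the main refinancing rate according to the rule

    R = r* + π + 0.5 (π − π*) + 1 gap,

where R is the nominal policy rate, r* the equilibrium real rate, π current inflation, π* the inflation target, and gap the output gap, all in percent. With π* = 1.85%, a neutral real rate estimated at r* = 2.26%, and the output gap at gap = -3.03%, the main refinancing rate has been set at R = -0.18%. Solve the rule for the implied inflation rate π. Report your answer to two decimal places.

Collecting π: R = r* + (1 + 0.5) π − 0.5 π* + 1 gap
1.5 π = -0.18 − 2.26 + 0.5 × 1.85 − 1 × (-3.03) = 1.515
π = 1.515 / 1.5 = 1.01

1.01%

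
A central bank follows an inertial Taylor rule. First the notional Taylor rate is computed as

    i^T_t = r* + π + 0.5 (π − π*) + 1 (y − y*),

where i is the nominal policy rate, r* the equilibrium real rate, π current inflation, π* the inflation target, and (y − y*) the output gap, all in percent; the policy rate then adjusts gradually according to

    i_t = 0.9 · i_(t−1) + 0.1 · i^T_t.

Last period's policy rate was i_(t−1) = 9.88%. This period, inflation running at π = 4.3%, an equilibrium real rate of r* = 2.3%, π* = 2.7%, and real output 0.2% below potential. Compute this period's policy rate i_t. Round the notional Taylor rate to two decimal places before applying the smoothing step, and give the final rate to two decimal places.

9.61%

Output 0.2% below potential → (y − y*) = -0.2.
i^T_t = 2.3 + 4.3 + 0.5 × (4.3 − 2.7) + 1 × (-0.2)
   = 2.3 + 4.3 + 0.8 − 0.2 = 7.20
i_t = 0.9 × 9.88 + 0.1 × 7.20 = 8.892 + 0.72 = 9.61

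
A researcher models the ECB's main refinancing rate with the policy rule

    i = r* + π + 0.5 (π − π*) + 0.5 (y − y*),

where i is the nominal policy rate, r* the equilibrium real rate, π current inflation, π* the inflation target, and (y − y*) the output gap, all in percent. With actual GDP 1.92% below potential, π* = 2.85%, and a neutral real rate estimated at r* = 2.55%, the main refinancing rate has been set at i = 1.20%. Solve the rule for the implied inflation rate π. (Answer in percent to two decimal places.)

0.69%

Output 1.92% below potential → (y − y*) = -1.92.
Collecting π: i = r* + (1 + 0.5) π − 0.5 π* + 0.5 (y − y*)
1.5 π = 1.20 − 2.55 + 0.5 × 2.85 − 0.5 × (-1.92) = 1.035
π = 1.035 / 1.5 = 0.69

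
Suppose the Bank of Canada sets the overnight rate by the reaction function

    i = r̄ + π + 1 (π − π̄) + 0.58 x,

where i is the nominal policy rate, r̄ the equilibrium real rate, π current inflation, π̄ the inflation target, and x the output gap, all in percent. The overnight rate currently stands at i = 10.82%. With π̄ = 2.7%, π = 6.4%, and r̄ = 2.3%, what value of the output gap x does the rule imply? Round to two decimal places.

0.58 x = 10.82 − 2.3 − 6.4 − 1 × (6.4 − 2.7) = -1.58
x = -1.58 / 0.58 = -2.72

-2.72%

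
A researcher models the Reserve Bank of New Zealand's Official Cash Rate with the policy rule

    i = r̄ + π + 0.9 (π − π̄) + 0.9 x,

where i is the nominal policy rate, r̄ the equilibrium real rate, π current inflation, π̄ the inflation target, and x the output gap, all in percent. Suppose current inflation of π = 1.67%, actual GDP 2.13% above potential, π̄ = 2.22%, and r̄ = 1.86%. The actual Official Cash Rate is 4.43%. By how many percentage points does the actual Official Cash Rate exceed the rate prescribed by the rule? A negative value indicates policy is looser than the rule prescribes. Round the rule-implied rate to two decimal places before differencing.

-0.52 pp

Output 2.13% above potential → x = 2.13.
i = 1.86 + 1.67 + 0.9 × (1.67 − 2.22) + 0.9 × 2.13
   = 1.86 + 1.67 − 0.495 + 1.917 = 4.95
Deviation = 4.43 − 4.95 = -0.52 pp.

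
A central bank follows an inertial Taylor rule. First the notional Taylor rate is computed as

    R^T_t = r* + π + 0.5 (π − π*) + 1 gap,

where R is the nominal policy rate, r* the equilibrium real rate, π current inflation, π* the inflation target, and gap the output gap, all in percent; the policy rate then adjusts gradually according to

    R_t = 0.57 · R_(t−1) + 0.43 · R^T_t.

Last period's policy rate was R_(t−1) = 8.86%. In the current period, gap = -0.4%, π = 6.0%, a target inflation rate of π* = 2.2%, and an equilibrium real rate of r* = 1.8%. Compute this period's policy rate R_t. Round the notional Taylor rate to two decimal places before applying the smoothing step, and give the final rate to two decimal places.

9.05%

R^T_t = 1.8 + 6.0 + 0.5 × (6.0 − 2.2) + 1 × (-0.4)
   = 1.8 + 6 + 1.9 − 0.4 = 9.30
R_t = 0.57 × 8.86 + 0.43 × 9.30 = 5.0502 + 3.999 = 9.05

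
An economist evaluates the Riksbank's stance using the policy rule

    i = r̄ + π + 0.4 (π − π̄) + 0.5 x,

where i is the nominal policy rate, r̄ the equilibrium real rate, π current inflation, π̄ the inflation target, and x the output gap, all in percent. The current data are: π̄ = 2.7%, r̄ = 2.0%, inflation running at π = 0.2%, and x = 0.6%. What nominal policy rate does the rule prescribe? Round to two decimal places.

1.50%

i = 2.0 + 0.2 + 0.4 × (0.2 − 2.7) + 0.5 × 0.6
   = 2.0 + 0.2 − 1 + 0.3 = 1.50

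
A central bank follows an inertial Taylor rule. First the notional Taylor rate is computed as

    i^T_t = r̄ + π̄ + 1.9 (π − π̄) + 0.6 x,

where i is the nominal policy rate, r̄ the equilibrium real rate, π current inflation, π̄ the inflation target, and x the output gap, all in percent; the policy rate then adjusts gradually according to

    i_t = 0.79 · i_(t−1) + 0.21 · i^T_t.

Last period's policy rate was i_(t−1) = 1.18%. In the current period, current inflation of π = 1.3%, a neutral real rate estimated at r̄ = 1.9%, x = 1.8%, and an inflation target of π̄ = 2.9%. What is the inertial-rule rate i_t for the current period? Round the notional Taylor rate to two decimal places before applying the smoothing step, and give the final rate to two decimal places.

1.53%

i^T_t = 1.9 + 2.9 + 1.9 × (1.3 − 2.9) + 0.6 × 1.8
   = 1.9 + 2.9 − 3.04 + 1.08 = 2.84
i_t = 0.79 × 1.18 + 0.21 × 2.84 = 0.9322 + 0.5964 = 1.53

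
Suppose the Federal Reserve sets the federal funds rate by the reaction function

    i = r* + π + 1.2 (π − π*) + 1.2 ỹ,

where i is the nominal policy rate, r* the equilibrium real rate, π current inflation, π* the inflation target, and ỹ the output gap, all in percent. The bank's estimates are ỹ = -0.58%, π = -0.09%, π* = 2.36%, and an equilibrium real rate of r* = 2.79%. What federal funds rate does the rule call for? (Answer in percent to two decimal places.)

i = 2.79 + (-0.09) + 1.2 × (-0.09 − 2.36) + 1.2 × (-0.58)
   = 2.79 − 0.09 − 2.94 − 0.696 = -0.94

-0.94%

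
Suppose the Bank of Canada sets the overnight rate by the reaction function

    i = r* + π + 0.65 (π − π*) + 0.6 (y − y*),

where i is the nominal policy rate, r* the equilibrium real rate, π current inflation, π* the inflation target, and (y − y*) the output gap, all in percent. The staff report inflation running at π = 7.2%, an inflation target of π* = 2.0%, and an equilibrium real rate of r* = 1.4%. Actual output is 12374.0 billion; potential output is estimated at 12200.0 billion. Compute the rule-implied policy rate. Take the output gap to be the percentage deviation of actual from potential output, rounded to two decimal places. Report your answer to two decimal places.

12.84%

Output gap = 100 × (12374.0 − 12200.0) / 12200.0 = 1.43%.
i = 1.40 + 7.20 + 0.65 × (7.20 − 2.00) + 0.6 × 1.43
   = 1.40 + 7.2 + 3.38 + 0.858 = 12.84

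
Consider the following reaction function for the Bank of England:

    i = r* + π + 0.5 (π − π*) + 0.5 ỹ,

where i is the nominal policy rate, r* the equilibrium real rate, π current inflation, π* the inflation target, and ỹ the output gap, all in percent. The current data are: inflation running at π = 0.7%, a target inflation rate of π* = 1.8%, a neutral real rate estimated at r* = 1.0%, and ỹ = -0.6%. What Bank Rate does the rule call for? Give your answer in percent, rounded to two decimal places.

0.85%

i = 1.0 + 0.7 + 0.5 × (0.7 − 1.8) + 0.5 × (-0.6)
   = 1.0 + 0.7 − 0.55 − 0.3 = 0.85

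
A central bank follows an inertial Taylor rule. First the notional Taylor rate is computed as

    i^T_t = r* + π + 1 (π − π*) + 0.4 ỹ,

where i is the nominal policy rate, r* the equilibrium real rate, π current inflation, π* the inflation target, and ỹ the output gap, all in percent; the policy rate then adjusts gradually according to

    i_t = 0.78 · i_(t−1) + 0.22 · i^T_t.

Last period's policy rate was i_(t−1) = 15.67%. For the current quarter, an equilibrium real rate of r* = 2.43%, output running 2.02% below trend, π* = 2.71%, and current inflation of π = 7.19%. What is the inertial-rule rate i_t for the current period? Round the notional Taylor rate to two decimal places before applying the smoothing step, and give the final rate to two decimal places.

15.15%

Output 2.02% below potential → ỹ = -2.02.
i^T_t = 2.43 + 7.19 + 1 × (7.19 − 2.71) + 0.4 × (-2.02)
   = 2.43 + 7.19 + 4.48 − 0.808 = 13.29
i_t = 0.78 × 15.67 + 0.22 × 13.29 = 12.2226 + 2.9238 = 15.15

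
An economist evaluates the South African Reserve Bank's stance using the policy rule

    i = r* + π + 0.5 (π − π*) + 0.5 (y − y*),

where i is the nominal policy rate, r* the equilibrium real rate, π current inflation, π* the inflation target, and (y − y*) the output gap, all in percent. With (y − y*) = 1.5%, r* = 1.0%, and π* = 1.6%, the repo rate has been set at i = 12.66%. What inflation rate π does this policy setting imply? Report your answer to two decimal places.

7.81%

Collecting π: i = r* + (1 + 0.5) π − 0.5 π* + 0.5 (y − y*)
1.5 π = 12.66 − 1.0 + 0.5 × 1.6 − 0.5 × 1.5 = 11.71
π = 11.71 / 1.5 = 7.81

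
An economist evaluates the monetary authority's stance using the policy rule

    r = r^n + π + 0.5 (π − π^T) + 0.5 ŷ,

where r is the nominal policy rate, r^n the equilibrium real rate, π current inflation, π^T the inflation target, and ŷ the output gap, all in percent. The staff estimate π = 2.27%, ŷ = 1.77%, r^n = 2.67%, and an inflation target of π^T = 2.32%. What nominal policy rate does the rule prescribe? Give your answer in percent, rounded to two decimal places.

r = 2.67 + 2.27 + 0.5 × (2.27 − 2.32) + 0.5 × 1.77
   = 2.67 + 2.27 − 0.025 + 0.885 = 5.80

5.80%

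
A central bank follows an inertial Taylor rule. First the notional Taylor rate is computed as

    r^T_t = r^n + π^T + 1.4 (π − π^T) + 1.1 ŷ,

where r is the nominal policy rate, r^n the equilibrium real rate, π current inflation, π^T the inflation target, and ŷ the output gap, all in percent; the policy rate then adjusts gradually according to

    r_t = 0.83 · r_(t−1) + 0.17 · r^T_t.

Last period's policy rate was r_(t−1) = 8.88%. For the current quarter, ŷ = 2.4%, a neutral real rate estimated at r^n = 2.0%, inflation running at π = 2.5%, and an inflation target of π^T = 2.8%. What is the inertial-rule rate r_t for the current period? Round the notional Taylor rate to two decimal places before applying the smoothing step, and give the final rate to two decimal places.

8.56%

r^T_t = 2.0 + 2.8 + 1.4 × (2.5 − 2.8) + 1.1 × 2.4
   = 2.0 + 2.8 − 0.42 + 2.64 = 7.02
r_t = 0.83 × 8.88 + 0.17 × 7.02 = 7.3704 + 1.1934 = 8.56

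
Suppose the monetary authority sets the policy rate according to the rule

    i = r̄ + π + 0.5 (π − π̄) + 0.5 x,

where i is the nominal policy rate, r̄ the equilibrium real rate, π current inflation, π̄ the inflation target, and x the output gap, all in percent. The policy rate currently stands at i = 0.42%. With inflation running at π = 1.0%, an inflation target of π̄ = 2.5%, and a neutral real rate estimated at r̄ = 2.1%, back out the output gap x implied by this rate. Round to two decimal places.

0.5 x = 0.42 − 2.1 − 1.0 − 0.5 × (1.0 − 2.5) = -1.93
x = -1.93 / 0.5 = -3.86

-3.86%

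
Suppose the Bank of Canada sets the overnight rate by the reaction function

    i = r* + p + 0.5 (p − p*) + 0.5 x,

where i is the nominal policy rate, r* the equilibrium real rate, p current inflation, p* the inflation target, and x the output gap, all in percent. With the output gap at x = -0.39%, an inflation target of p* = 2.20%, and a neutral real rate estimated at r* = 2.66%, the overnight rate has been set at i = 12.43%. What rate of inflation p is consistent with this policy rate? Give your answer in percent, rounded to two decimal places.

7.38%

Collecting p: i = r* + (1 + 0.5) p − 0.5 p* + 0.5 x
1.5 p = 12.43 − 2.66 + 0.5 × 2.20 − 0.5 × (-0.39) = 11.065
p = 11.065 / 1.5 = 7.38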